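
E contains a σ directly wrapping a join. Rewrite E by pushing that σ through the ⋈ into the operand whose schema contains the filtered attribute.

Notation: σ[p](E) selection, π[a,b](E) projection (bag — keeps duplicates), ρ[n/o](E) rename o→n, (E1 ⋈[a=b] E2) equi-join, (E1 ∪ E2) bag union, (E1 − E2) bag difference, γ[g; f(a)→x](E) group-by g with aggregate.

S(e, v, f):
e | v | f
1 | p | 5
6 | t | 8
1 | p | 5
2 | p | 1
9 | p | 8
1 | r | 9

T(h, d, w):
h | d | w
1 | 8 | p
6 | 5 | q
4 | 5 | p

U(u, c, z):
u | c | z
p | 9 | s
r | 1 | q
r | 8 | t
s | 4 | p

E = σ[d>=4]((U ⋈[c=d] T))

σ filters on d, owned by the right side.
E' = (U ⋈[c=d] σ[d>=4](T))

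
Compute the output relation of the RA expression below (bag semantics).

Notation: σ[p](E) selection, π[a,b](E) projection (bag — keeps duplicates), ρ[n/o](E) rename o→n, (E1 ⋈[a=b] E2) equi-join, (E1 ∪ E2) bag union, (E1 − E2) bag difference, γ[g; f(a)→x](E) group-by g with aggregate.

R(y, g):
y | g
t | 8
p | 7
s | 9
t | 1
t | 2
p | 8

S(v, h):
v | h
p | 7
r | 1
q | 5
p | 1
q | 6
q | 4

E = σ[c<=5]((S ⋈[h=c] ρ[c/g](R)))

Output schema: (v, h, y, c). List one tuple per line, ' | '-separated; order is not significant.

Subexpression sizes:
  S → 6
  R → 6
  ρ[c/g](R) → 6
  (S ⋈[h=c] ρ[c/g](R)) → 3
  σ[c<=5]((S ⋈[h=c] ρ[c/g](R))) → 2

== RESULT ==
v | h | y | c
p | 1 | t | 1
r | 1 | t | 1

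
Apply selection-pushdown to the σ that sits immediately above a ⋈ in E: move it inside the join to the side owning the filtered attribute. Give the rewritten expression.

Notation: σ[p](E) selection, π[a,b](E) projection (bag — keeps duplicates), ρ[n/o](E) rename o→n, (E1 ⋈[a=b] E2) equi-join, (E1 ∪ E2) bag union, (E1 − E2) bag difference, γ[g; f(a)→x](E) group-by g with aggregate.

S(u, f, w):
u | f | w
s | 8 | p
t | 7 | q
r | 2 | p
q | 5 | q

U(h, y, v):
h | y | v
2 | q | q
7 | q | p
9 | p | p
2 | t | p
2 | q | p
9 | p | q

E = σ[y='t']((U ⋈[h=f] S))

σ filters on y, owned by the left side.
E' = (σ[y='t'](U) ⋈[h=f] S)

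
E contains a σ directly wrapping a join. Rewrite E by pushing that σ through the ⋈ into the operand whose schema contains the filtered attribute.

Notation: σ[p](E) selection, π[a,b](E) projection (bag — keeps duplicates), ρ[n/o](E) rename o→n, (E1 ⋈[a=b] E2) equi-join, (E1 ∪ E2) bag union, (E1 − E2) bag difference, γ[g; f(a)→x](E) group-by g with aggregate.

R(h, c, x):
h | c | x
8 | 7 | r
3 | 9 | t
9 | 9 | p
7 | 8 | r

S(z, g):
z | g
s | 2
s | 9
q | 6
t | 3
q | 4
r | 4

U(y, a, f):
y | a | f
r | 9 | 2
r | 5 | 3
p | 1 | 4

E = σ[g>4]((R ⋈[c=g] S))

σ filters on g, owned by the right side.
E' = (R ⋈[c=g] σ[g>4](S))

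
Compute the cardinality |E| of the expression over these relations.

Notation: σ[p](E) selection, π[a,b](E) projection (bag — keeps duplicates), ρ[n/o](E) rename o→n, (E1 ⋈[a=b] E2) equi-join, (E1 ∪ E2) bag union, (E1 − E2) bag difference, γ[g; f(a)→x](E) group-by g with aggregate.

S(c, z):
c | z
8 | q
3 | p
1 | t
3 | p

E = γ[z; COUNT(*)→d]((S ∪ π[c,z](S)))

Stepwise |·|:
  S → 4
  S → 4
  π[c,z](S) → 4
  (S ∪ π[c,z](S)) → 8
  γ[z; COUNT(*)→d]((S ∪ π[c,z](S))) → 3

|E| = 3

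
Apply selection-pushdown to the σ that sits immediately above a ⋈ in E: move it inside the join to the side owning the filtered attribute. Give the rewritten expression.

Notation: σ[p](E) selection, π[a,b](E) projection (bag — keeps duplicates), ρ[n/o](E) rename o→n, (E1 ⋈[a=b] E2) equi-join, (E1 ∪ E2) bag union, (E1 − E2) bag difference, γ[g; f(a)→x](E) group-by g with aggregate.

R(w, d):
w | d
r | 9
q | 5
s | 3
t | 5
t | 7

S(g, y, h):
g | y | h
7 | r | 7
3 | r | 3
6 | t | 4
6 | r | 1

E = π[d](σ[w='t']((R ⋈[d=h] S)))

σ filters on w, owned by the left side.
E' = π[d]((σ[w='t'](R) ⋈[d=h] S))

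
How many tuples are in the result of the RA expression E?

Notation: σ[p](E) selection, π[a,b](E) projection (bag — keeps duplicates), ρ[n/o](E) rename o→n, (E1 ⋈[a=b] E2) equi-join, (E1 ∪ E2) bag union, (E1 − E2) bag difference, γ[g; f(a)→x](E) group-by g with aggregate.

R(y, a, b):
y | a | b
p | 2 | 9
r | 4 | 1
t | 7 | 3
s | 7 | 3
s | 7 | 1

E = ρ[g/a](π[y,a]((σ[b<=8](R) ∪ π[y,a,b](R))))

Per-node cardinality:
  R → 5
  σ[b<=8](R) → 4
  R → 5
  π[y,a,b](R) → 5
  (σ[b<=8](R) ∪ π[y,a,b](R)) → 9
  π[y,a]((σ[b<=8](R) ∪ π[y,a,b](R))) → 9
  ρ[g/a](π[y,a]((σ[b<=8](R) ∪ π[y,a,b](R)))) → 9

|E| = 9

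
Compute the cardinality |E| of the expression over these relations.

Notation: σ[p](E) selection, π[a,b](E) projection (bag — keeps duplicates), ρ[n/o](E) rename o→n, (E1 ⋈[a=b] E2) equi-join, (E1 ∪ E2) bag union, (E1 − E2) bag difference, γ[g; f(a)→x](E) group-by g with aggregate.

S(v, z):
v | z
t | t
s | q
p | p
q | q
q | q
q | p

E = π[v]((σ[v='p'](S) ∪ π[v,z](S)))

Per-node cardinality:
  S → 6
  σ[v='p'](S) → 1
  S → 6
  π[v,z](S) → 6
  (σ[v='p'](S) ∪ π[v,z](S)) → 7
  π[v]((σ[v='p'](S) ∪ π[v,z](S))) → 7

|E| = 7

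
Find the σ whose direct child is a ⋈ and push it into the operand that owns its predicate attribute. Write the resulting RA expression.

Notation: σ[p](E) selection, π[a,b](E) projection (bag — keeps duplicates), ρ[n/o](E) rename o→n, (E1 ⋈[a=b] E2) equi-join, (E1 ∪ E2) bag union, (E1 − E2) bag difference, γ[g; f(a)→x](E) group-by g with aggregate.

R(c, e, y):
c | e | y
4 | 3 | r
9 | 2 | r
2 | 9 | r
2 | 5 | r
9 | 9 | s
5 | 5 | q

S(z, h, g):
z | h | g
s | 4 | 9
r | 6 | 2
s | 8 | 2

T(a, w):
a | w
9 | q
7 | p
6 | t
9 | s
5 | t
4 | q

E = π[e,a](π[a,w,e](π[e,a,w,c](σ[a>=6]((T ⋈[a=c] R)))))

σ filters on a, owned by the left side.
E' = π[e,a](π[a,w,e](π[e,a,w,c]((σ[a>=6](T) ⋈[a=c] R))))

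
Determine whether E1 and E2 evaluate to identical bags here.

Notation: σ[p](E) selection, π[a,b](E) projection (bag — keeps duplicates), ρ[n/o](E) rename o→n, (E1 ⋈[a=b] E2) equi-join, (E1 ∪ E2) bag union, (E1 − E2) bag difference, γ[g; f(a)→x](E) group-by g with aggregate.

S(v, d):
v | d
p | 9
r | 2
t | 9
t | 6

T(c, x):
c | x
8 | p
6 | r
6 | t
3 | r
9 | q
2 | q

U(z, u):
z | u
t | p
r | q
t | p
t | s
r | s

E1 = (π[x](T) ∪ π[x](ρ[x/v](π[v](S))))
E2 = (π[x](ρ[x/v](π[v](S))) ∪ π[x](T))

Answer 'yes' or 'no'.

E1 per-node cardinality:
  T → 6
  π[x](T) → 6
  S → 4
  π[v](S) → 4
  ρ[x/v](π[v](S)) → 4
  π[x](ρ[x/v](π[v](S))) → 4
  (π[x](T) ∪ π[x](ρ[x/v](π[v](S)))) → 10
E2 per-node cardinality:
  S → 4
  π[v](S) → 4
  ρ[x/v](π[v](S)) → 4
  π[x](ρ[x/v](π[v](S))) → 4
  T → 6
  π[x](T) → 6
  (π[x](ρ[x/v](π[v](S))) ∪ π[x](T)) → 10

E1 and E2 produce the same multiset:
x
p
p
q
q
r
r
r
t
t
t

yes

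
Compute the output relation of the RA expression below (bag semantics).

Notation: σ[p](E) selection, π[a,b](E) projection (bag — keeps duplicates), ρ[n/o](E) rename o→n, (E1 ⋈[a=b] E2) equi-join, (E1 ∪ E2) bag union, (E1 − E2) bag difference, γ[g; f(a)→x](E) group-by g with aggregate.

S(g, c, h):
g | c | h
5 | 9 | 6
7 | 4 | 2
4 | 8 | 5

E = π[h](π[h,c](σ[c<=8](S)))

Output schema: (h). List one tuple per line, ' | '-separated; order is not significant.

Subexpression sizes:
  S → 3
  σ[c<=8](S) → 2
  π[h,c](σ[c<=8](S)) → 2
  π[h](π[h,c](σ[c<=8](S))) → 2

== RESULT ==
h
2
5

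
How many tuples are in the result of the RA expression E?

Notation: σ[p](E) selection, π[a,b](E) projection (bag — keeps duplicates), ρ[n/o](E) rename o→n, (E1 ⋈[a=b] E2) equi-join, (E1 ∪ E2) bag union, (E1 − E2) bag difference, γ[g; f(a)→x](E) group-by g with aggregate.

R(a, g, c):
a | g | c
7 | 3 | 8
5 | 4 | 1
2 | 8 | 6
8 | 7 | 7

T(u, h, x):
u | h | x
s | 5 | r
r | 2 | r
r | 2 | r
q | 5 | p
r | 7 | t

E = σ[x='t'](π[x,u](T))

Stepwise |·|:
  T → 5
  π[x,u](T) → 5
  σ[x='t'](π[x,u](T)) → 1

|E| = 1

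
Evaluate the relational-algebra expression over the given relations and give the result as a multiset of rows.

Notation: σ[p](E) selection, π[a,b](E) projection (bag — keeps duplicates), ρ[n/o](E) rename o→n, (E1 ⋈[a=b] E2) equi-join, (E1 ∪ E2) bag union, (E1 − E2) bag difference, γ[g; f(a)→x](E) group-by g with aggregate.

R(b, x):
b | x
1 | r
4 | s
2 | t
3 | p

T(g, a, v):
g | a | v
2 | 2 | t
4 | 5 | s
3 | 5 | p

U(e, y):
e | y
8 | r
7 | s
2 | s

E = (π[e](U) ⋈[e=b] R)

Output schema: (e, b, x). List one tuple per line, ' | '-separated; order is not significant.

Stepwise |·|:
  U → 3
  π[e](U) → 3
  R → 4
  (π[e](U) ⋈[e=b] R) → 1

== RESULT ==
e | b | x
2 | 2 | t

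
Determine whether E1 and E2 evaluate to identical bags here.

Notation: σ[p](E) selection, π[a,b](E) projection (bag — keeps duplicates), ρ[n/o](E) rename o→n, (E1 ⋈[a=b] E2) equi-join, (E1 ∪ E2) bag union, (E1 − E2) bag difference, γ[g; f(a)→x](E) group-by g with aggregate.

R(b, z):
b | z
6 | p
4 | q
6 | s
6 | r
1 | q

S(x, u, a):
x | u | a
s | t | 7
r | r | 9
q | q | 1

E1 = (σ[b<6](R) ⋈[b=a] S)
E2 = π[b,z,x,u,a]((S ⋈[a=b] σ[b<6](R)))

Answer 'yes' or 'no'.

E1 stepwise |·|:
  R → 5
  σ[b<6](R) → 2
  S → 3
  (σ[b<6](R) ⋈[b=a] S) → 1
E2 stepwise |·|:
  S → 3
  R → 5
  σ[b<6](R) → 2
  (S ⋈[a=b] σ[b<6](R)) → 1
  π[b,z,x,u,a]((S ⋈[a=b] σ[b<6](R))) → 1

E1 and E2 produce the same multiset:
b | z | x | u | a
1 | q | q | q | 1

yes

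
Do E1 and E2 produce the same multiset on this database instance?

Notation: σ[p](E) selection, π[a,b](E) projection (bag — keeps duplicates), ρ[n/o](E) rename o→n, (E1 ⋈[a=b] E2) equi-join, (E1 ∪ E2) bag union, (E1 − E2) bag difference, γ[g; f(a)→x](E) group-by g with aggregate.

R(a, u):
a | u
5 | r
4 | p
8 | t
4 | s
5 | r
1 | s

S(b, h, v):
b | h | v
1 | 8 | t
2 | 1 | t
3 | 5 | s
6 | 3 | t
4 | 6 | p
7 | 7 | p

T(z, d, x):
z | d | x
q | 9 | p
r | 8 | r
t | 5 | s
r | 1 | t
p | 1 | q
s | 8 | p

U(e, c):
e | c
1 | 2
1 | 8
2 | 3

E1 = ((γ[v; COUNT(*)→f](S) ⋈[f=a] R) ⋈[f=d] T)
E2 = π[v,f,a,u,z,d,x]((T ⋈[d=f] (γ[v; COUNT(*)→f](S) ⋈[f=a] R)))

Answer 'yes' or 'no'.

E1 row counts bottom-up:
  S → 6
  γ[v; COUNT(*)→f](S) → 3
  R → 6
  (γ[v; COUNT(*)→f](S) ⋈[f=a] R) → 1
  T → 6
  ((γ[v; COUNT(*)→f](S) ⋈[f=a] R) ⋈[f=d] T) → 2
E2 row counts bottom-up:
  T → 6
  S → 6
  γ[v; COUNT(*)→f](S) → 3
  R → 6
  (γ[v; COUNT(*)→f](S) ⋈[f=a] R) → 1
  (T ⋈[d=f] (γ[v; COUNT(*)→f](S) ⋈[f=a] R)) → 2
  π[v,f,a,u,z,d,x]((T ⋈[d=f] (γ[v; COUNT(*)→f](S) ⋈[f=a] R))) → 2

E1 and E2 produce the same multiset:
v | f | a | u | z | d | x
s | 1 | 1 | s | p | 1 | q
s | 1 | 1 | s | r | 1 | t

yes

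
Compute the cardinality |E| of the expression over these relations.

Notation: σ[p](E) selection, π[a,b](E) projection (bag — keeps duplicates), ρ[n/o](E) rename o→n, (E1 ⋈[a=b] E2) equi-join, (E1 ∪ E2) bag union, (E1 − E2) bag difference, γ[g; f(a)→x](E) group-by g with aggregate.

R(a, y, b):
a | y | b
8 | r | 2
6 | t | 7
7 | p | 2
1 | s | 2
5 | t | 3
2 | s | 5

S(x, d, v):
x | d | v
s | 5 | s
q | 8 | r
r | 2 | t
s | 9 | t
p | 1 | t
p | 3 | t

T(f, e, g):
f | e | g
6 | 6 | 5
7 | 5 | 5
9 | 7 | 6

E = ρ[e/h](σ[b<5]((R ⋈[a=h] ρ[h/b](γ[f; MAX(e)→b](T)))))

Stepwise |·|:
  R → 6
  T → 3
  γ[f; MAX(e)→b](T) → 3
  ρ[h/b](γ[f; MAX(e)→b](T)) → 3
  (R ⋈[a=h] ρ[h/b](γ[f; MAX(e)→b](T))) → 3
  σ[b<5]((R ⋈[a=h] ρ[h/b](γ[f; MAX(e)→b](T)))) → 2
  ρ[e/h](σ[b<5]((R ⋈[a=h] ρ[h/b](γ[f; MAX(e)→b](T))))) → 2

|E| = 2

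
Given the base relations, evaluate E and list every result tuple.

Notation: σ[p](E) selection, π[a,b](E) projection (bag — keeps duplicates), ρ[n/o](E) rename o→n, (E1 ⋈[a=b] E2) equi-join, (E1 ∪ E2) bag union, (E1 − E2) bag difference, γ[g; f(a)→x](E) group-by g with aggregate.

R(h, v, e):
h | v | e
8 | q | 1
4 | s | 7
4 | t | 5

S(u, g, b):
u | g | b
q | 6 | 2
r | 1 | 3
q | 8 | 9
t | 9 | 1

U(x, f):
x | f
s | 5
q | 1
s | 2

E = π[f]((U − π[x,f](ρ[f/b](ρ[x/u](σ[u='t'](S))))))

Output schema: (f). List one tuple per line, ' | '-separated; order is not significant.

Row counts bottom-up:
  U → 3
  S → 4
  σ[u='t'](S) → 1
  ρ[x/u](σ[u='t'](S)) → 1
  ρ[f/b](ρ[x/u](σ[u='t'](S))) → 1
  π[x,f](ρ[f/b](ρ[x/u](σ[u='t'](S)))) → 1
  (U − π[x,f](ρ[f/b](ρ[x/u](σ[u='t'](S))))) → 3
  π[f]((U − π[x,f](ρ[f/b](ρ[x/u](σ[u='t'](S)))))) → 3

== RESULT ==
f
1
2
5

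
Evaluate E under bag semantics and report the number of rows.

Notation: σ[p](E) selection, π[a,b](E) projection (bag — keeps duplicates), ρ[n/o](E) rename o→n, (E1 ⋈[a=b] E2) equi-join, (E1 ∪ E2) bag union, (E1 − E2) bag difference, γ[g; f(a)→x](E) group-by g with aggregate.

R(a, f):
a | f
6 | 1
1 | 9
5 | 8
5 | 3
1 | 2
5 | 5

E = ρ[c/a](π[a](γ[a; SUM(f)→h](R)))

Row counts bottom-up:
  R → 6
  γ[a; SUM(f)→h](R) → 3
  π[a](γ[a; SUM(f)→h](R)) → 3
  ρ[c/a](π[a](γ[a; SUM(f)→h](R))) → 3

|E| = 3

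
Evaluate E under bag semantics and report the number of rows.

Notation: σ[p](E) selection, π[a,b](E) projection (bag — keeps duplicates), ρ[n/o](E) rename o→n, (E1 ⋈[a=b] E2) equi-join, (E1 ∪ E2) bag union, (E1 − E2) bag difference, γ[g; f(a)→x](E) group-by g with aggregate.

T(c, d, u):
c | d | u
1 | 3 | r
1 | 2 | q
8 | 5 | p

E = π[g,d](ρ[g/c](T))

Per-node cardinality:
  T → 3
  ρ[g/c](T) → 3
  π[g,d](ρ[g/c](T)) → 3

|E| = 3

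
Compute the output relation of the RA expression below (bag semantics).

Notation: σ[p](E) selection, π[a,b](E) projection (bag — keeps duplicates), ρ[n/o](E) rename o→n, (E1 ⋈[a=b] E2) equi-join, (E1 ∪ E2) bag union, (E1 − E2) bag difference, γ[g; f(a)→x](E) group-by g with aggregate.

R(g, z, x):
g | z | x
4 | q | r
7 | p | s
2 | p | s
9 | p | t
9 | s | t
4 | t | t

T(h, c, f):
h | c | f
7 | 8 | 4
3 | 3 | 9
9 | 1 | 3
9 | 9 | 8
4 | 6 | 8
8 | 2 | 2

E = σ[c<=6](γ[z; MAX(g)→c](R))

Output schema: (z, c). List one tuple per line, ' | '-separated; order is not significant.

Stepwise |·|:
  R → 6
  γ[z; MAX(g)→c](R) → 4
  σ[c<=6](γ[z; MAX(g)→c](R)) → 2

== RESULT ==
z | c
q | 4
t | 4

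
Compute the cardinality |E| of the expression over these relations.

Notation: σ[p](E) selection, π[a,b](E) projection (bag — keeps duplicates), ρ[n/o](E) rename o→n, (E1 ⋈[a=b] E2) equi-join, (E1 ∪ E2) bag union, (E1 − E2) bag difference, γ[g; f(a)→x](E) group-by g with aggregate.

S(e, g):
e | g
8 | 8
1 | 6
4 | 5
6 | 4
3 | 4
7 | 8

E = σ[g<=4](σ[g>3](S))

Per-node cardinality:
  S → 6
  σ[g>3](S) → 6
  σ[g<=4](σ[g>3](S)) → 2

|E| = 2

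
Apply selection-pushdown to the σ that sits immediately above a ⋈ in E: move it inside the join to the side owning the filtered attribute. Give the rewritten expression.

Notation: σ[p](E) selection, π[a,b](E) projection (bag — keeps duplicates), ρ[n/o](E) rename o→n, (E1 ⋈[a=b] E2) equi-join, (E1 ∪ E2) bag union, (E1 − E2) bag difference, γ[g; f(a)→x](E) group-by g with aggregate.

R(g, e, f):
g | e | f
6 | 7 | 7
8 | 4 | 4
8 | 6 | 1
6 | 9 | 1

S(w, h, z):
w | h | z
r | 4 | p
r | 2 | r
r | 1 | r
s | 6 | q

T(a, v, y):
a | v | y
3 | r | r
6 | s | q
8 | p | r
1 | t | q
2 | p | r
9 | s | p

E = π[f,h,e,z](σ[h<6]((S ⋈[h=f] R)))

σ filters on h, owned by the left side.
E' = π[f,h,e,z]((σ[h<6](S) ⋈[h=f] R))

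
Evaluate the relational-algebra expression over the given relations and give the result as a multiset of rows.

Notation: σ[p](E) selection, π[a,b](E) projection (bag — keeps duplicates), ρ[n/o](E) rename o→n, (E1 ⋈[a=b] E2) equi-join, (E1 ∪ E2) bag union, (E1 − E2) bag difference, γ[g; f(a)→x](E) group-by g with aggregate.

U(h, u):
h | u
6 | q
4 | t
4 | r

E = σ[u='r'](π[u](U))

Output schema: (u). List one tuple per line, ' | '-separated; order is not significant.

Subexpression sizes:
  U → 3
  π[u](U) → 3
  σ[u='r'](π[u](U)) → 1

== RESULT ==
u
r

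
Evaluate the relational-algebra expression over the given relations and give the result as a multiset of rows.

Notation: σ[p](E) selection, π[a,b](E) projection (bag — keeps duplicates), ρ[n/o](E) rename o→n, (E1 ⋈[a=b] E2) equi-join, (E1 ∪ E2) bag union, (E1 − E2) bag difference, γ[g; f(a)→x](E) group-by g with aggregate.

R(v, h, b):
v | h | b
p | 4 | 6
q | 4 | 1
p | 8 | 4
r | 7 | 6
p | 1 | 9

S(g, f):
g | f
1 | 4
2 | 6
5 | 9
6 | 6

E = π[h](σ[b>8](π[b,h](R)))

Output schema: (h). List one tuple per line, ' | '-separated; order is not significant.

Stepwise |·|:
  R → 5
  π[b,h](R) → 5
  σ[b>8](π[b,h](R)) → 1
  π[h](σ[b>8](π[b,h](R))) → 1

== RESULT ==
h
1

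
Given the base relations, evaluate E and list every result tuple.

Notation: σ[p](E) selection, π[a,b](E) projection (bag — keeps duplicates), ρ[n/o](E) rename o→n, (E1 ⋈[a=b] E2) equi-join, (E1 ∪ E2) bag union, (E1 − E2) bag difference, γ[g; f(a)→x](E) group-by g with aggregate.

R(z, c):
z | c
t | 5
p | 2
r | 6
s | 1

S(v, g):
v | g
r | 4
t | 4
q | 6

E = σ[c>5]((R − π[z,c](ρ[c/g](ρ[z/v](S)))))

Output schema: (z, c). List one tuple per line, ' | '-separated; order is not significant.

Per-node cardinality:
  R → 4
  S → 3
  ρ[z/v](S) → 3
  ρ[c/g](ρ[z/v](S)) → 3
  π[z,c](ρ[c/g](ρ[z/v](S))) → 3
  (R − π[z,c](ρ[c/g](ρ[z/v](S)))) → 4
  σ[c>5]((R − π[z,c](ρ[c/g](ρ[z/v](S))))) → 1

== RESULT ==
z | c
r | 6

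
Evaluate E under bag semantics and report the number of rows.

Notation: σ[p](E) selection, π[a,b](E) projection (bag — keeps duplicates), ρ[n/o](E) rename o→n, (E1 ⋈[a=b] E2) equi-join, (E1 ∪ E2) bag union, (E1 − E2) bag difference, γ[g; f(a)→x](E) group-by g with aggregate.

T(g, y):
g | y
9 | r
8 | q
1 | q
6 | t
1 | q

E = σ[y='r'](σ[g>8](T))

Stepwise |·|:
  T → 5
  σ[g>8](T) → 1
  σ[y='r'](σ[g>8](T)) → 1

|E| = 1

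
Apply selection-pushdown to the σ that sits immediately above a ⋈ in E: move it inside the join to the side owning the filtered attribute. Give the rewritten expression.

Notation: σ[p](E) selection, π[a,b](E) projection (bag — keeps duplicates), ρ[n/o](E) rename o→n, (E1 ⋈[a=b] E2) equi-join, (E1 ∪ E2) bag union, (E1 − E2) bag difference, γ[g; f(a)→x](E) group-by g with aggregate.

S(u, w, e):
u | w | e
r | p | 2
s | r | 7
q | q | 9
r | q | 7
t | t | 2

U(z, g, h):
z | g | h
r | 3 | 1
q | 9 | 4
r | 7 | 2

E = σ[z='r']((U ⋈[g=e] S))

σ filters on z, owned by the left side.
E' = (σ[z='r'](U) ⋈[g=e] S)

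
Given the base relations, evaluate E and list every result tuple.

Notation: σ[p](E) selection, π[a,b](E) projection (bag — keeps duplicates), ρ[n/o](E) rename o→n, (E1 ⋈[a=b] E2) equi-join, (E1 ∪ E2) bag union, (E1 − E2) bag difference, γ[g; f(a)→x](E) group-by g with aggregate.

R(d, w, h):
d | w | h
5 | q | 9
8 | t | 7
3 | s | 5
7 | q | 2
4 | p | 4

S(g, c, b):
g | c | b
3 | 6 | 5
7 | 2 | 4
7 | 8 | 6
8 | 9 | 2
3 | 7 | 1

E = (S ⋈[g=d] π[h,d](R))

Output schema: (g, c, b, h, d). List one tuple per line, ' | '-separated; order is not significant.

Per-node cardinality:
  S → 5
  R → 5
  π[h,d](R) → 5
  (S ⋈[g=d] π[h,d](R)) → 5

== RESULT ==
g | c | b | h | d
3 | 6 | 5 | 5 | 3
3 | 7 | 1 | 5 | 3
7 | 2 | 4 | 2 | 7
7 | 8 | 6 | 2 | 7
8 | 9 | 2 | 7 | 8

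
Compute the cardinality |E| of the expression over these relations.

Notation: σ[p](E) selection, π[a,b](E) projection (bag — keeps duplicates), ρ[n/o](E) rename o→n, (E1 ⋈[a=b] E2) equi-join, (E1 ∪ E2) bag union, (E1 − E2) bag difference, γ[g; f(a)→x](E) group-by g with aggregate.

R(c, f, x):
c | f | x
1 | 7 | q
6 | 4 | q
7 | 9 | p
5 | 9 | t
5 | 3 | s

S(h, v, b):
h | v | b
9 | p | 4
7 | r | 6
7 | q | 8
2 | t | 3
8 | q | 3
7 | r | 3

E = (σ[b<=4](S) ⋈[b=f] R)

Per-node cardinality:
  S → 6
  σ[b<=4](S) → 4
  R → 5
  (σ[b<=4](S) ⋈[b=f] R) → 4

|E| = 4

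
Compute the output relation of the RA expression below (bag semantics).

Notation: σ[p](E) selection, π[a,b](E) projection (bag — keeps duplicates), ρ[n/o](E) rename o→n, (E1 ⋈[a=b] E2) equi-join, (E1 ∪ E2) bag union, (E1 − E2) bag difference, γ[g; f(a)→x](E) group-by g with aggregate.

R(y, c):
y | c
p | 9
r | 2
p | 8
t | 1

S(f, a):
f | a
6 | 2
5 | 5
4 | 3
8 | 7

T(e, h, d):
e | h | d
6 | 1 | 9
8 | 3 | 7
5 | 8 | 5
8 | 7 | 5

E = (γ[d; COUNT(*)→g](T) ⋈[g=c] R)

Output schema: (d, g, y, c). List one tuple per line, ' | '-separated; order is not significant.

Row counts bottom-up:
  T → 4
  γ[d; COUNT(*)→g](T) → 3
  R → 4
  (γ[d; COUNT(*)→g](T) ⋈[g=c] R) → 3

== RESULT ==
d | g | y | c
5 | 2 | r | 2
7 | 1 | t | 1
9 | 1 | t | 1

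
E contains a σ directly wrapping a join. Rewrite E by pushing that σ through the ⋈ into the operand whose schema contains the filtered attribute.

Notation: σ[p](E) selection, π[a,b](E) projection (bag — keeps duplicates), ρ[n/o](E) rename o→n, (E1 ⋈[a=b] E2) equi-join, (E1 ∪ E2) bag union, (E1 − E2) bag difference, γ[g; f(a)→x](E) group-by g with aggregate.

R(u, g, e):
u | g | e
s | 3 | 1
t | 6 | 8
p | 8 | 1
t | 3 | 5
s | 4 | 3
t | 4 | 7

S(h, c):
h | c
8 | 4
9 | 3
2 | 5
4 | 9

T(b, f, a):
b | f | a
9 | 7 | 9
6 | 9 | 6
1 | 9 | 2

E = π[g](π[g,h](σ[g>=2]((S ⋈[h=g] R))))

σ filters on g, owned by the right side.
E' = π[g](π[g,h]((S ⋈[h=g] σ[g>=2](R))))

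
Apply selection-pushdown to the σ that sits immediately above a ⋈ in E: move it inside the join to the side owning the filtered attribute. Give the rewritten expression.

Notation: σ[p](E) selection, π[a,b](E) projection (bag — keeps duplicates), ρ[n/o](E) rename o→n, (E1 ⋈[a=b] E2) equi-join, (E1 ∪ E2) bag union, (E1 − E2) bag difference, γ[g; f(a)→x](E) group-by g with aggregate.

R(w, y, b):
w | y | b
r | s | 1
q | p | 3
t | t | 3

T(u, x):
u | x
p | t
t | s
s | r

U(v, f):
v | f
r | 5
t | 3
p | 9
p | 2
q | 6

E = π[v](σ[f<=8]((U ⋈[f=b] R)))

σ filters on f, owned by the left side.
E' = π[v]((σ[f<=8](U) ⋈[f=b] R))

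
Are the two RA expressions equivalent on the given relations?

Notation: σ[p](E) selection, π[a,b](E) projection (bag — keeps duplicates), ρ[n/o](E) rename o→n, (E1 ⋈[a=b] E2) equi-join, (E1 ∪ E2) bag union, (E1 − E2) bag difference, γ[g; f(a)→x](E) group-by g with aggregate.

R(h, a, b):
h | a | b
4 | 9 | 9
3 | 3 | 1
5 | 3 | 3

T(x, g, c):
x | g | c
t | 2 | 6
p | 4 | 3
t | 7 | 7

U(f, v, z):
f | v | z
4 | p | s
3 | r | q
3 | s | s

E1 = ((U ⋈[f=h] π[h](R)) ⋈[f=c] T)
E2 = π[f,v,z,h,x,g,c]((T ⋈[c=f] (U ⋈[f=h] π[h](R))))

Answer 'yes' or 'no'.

E1 subexpression sizes:
  U → 3
  R → 3
  π[h](R) → 3
  (U ⋈[f=h] π[h](R)) → 3
  T → 3
  ((U ⋈[f=h] π[h](R)) ⋈[f=c] T) → 2
E2 subexpression sizes:
  T → 3
  U → 3
  R → 3
  π[h](R) → 3
  (U ⋈[f=h] π[h](R)) → 3
  (T ⋈[c=f] (U ⋈[f=h] π[h](R))) → 2
  π[f,v,z,h,x,g,c]((T ⋈[c=f] (U ⋈[f=h] π[h](R)))) → 2

E1 and E2 produce the same multiset:
f | v | z | h | x | g | c
3 | r | q | 3 | p | 4 | 3
3 | s | s | 3 | p | 4 | 3

yes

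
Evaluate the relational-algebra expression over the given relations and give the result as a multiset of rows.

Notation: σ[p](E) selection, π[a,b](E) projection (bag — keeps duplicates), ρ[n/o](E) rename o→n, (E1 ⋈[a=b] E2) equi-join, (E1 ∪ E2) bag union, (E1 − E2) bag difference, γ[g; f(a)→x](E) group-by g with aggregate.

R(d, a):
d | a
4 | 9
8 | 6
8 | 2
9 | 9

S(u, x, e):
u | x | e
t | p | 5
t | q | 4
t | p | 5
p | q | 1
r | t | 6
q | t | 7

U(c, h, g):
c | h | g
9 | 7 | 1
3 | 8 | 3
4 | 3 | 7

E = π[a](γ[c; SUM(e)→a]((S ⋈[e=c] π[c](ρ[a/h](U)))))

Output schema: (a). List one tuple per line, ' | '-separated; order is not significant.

Subexpression sizes:
  S → 6
  U → 3
  ρ[a/h](U) → 3
  π[c](ρ[a/h](U)) → 3
  (S ⋈[e=c] π[c](ρ[a/h](U))) → 1
  γ[c; SUM(e)→a]((S ⋈[e=c] π[c](ρ[a/h](U)))) → 1
  π[a](γ[c; SUM(e)→a]((S ⋈[e=c] π[c](ρ[a/h](U))))) → 1

== RESULT ==
a
4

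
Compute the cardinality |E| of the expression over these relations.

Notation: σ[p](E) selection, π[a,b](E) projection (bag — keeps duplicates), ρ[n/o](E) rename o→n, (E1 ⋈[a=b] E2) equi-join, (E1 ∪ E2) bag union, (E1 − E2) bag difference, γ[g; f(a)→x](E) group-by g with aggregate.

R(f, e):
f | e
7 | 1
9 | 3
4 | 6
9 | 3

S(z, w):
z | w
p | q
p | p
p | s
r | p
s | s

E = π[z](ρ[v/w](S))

Subexpression sizes:
  S → 5
  ρ[v/w](S) → 5
  π[z](ρ[v/w](S)) → 5

|E| = 5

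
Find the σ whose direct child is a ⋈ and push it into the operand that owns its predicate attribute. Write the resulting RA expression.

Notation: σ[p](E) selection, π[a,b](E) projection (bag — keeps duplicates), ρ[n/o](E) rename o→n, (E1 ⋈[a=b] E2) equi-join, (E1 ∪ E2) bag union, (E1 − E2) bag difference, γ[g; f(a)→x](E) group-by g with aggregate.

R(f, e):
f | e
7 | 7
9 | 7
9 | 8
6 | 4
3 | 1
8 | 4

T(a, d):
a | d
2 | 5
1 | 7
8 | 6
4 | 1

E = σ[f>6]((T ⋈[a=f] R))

σ filters on f, owned by the right side.
E' = (T ⋈[a=f] σ[f>6](R))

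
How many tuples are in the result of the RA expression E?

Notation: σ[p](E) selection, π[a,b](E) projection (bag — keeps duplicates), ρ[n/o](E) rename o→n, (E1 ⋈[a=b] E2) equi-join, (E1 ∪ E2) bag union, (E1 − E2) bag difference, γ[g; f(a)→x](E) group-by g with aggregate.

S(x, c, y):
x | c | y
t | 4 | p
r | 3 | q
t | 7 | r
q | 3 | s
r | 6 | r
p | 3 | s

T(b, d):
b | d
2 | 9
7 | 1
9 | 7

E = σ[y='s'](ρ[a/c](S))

Per-node cardinality:
  S → 6
  ρ[a/c](S) → 6
  σ[y='s'](ρ[a/c](S)) → 2

|E| = 2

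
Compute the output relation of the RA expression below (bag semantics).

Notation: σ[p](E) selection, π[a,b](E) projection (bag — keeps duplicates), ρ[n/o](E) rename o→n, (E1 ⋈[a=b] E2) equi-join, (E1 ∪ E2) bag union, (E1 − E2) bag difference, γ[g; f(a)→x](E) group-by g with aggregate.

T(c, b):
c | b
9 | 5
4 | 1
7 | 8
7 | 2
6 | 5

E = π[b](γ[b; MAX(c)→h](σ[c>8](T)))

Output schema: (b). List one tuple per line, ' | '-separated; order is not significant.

Subexpression sizes:
  T → 5
  σ[c>8](T) → 1
  γ[b; MAX(c)→h](σ[c>8](T)) → 1
  π[b](γ[b; MAX(c)→h](σ[c>8](T))) → 1

== RESULT ==
b
5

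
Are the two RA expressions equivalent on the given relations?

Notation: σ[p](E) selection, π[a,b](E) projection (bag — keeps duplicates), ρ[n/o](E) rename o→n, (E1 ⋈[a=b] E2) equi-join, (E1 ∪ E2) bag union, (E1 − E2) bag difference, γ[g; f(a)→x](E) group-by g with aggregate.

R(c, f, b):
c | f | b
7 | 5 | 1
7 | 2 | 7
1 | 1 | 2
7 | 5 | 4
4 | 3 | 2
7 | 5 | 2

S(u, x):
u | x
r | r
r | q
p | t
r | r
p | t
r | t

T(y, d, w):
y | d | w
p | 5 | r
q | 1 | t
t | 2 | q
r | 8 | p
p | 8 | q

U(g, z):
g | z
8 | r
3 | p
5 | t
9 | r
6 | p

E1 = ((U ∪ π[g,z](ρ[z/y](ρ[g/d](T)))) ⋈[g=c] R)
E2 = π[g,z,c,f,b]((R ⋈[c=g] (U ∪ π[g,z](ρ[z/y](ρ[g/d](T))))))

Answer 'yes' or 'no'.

E1 stepwise |·|:
  U → 5
  T → 5
  ρ[g/d](T) → 5
  ρ[z/y](ρ[g/d](T)) → 5
  π[g,z](ρ[z/y](ρ[g/d](T))) → 5
  (U ∪ π[g,z](ρ[z/y](ρ[g/d](T)))) → 10
  R → 6
  ((U ∪ π[g,z](ρ[z/y](ρ[g/d](T)))) ⋈[g=c] R) → 1
E2 stepwise |·|:
  R → 6
  U → 5
  T → 5
  ρ[g/d](T) → 5
  ρ[z/y](ρ[g/d](T)) → 5
  π[g,z](ρ[z/y](ρ[g/d](T))) → 5
  (U ∪ π[g,z](ρ[z/y](ρ[g/d](T)))) → 10
  (R ⋈[c=g] (U ∪ π[g,z](ρ[z/y](ρ[g/d](T))))) → 1
  π[g,z,c,f,b]((R ⋈[c=g] (U ∪ π[g,z](ρ[z/y](ρ[g/d](T)))))) → 1

E1 and E2 produce the same multiset:
g | z | c | f | b
1 | q | 1 | 1 | 2

yes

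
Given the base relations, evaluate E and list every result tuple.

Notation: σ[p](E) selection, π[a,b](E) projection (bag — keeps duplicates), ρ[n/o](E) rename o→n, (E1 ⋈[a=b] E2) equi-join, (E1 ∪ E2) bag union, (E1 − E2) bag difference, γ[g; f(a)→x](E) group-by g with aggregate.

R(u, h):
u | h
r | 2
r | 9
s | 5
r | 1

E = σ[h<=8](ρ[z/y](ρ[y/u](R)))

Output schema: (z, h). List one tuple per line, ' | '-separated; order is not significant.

Stepwise |·|:
  R → 4
  ρ[y/u](R) → 4
  ρ[z/y](ρ[y/u](R)) → 4
  σ[h<=8](ρ[z/y](ρ[y/u](R))) → 3

== RESULT ==
z | h
r | 1
r | 2
s | 5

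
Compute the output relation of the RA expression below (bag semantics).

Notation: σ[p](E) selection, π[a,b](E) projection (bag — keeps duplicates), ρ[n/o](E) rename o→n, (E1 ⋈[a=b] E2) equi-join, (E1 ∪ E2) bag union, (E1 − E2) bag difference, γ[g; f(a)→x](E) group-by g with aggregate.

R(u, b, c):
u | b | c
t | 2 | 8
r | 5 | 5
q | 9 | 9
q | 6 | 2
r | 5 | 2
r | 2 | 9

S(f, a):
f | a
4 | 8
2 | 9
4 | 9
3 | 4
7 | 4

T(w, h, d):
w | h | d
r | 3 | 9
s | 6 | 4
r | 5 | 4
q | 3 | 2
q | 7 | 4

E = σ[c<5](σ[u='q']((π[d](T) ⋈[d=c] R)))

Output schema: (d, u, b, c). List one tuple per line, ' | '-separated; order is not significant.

Stepwise |·|:
  T → 5
  π[d](T) → 5
  R → 6
  (π[d](T) ⋈[d=c] R) → 4
  σ[u='q']((π[d](T) ⋈[d=c] R)) → 2
  σ[c<5](σ[u='q']((π[d](T) ⋈[d=c] R))) → 1

== RESULT ==
d | u | b | c
2 | q | 6 | 2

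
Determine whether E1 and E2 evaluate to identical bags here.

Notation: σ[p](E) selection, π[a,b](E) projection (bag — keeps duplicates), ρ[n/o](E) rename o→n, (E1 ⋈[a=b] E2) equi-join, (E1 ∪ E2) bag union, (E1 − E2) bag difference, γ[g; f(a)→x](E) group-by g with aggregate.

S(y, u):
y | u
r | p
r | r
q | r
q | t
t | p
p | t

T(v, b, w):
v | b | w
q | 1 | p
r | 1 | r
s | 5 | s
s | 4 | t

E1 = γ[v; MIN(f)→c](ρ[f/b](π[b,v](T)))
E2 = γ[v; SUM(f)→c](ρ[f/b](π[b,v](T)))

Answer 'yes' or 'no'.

E1 subexpression sizes:
  T → 4
  π[b,v](T) → 4
  ρ[f/b](π[b,v](T)) → 4
  γ[v; MIN(f)→c](ρ[f/b](π[b,v](T))) → 3
E2 subexpression sizes:
  T → 4
  π[b,v](T) → 4
  ρ[f/b](π[b,v](T)) → 4
  γ[v; SUM(f)→c](ρ[f/b](π[b,v](T))) → 3

E1 result:
v | c
q | 1
r | 1
s | 4
E2 result:
v | c
q | 1
r | 1
s | 9
Witness: ('s', 4) appears 1× in E1 but 0× in E2.

no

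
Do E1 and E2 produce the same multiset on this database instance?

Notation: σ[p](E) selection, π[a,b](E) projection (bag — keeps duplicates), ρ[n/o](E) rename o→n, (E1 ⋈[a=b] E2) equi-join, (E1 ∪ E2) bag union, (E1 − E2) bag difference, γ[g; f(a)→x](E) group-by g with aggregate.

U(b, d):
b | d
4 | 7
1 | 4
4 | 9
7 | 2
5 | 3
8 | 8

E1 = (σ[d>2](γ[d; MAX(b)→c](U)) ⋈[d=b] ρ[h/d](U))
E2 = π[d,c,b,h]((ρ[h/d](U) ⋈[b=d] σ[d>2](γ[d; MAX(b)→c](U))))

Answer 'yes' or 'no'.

E1 subexpression sizes:
  U → 6
  γ[d; MAX(b)→c](U) → 6
  σ[d>2](γ[d; MAX(b)→c](U)) → 5
  U → 6
  ρ[h/d](U) → 6
  (σ[d>2](γ[d; MAX(b)→c](U)) ⋈[d=b] ρ[h/d](U)) → 4
E2 subexpression sizes:
  U → 6
  ρ[h/d](U) → 6
  U → 6
  γ[d; MAX(b)→c](U) → 6
  σ[d>2](γ[d; MAX(b)→c](U)) → 5
  (ρ[h/d](U) ⋈[b=d] σ[d>2](γ[d; MAX(b)→c](U))) → 4
  π[d,c,b,h]((ρ[h/d](U) ⋈[b=d] σ[d>2](γ[d; MAX(b)→c](U)))) → 4

E1 and E2 produce the same multiset:
d | c | b | h
4 | 1 | 4 | 7
4 | 1 | 4 | 9
7 | 4 | 7 | 2
8 | 8 | 8 | 8

yes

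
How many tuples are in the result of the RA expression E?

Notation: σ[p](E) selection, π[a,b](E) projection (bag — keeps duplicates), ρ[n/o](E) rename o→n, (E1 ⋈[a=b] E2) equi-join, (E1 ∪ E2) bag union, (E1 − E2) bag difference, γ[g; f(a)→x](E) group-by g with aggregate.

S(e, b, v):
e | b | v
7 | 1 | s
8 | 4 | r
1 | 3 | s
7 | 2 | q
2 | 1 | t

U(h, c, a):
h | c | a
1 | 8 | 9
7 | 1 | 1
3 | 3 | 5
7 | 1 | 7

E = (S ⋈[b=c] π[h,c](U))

Per-node cardinality:
  S → 5
  U → 4
  π[h,c](U) → 4
  (S ⋈[b=c] π[h,c](U)) → 5

|E| = 5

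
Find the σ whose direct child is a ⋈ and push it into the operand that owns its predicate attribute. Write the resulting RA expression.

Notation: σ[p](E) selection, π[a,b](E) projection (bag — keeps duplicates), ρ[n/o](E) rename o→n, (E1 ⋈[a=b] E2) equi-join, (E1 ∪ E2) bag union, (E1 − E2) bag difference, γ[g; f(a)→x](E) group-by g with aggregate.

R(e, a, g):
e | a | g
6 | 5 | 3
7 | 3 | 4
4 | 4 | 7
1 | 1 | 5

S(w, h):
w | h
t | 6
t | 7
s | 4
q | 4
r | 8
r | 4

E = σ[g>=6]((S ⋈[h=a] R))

σ filters on g, owned by the right side.
E' = (S ⋈[h=a] σ[g>=6](R))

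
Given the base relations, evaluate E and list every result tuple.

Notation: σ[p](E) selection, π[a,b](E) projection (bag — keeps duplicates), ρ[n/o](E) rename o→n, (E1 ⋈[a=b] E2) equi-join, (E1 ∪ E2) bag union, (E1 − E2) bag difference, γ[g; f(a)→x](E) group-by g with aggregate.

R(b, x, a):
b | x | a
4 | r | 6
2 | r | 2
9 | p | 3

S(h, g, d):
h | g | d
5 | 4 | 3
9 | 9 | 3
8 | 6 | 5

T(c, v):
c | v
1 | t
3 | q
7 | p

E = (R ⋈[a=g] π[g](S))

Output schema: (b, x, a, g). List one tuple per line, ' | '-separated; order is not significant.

Stepwise |·|:
  R → 3
  S → 3
  π[g](S) → 3
  (R ⋈[a=g] π[g](S)) → 1

== RESULT ==
b | x | a | g
4 | r | 6 | 6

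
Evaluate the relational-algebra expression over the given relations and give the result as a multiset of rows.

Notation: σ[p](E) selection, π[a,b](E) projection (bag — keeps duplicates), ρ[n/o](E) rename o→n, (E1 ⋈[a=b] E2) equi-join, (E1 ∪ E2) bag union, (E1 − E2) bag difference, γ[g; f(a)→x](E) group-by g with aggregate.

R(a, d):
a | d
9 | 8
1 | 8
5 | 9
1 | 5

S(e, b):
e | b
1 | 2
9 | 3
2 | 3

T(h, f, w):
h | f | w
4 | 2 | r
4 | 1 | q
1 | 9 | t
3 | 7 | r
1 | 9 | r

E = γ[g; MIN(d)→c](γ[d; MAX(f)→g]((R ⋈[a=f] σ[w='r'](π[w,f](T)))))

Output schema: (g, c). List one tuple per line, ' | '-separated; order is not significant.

Per-node cardinality:
  R → 4
  T → 5
  π[w,f](T) → 5
  σ[w='r'](π[w,f](T)) → 3
  (R ⋈[a=f] σ[w='r'](π[w,f](T))) → 1
  γ[d; MAX(f)→g]((R ⋈[a=f] σ[w='r'](π[w,f](T)))) → 1
  γ[g; MIN(d)→c](γ[d; MAX(f)→g]((R ⋈[a=f] σ[w='r'](π[w,f](T))))) → 1

== RESULT ==
g | c
9 | 8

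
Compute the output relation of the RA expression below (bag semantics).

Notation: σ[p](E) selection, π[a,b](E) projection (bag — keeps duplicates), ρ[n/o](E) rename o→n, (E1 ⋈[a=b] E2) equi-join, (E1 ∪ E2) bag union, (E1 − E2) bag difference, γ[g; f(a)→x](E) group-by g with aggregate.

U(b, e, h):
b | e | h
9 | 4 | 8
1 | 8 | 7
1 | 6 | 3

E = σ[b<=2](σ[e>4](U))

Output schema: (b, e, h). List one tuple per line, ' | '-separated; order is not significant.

Subexpression sizes:
  U → 3
  σ[e>4](U) → 2
  σ[b<=2](σ[e>4](U)) → 2

== RESULT ==
b | e | h
1 | 6 | 3
1 | 8 | 7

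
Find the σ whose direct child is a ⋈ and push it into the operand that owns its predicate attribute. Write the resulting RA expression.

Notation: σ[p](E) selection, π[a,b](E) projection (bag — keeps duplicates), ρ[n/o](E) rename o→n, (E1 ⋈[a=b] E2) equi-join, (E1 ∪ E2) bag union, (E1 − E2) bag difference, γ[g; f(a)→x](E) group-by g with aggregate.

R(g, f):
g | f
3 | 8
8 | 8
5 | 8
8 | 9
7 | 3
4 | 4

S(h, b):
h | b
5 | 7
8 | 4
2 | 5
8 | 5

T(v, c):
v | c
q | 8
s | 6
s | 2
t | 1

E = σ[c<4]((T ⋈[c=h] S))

σ filters on c, owned by the left side.
E' = (σ[c<4](T) ⋈[c=h] S)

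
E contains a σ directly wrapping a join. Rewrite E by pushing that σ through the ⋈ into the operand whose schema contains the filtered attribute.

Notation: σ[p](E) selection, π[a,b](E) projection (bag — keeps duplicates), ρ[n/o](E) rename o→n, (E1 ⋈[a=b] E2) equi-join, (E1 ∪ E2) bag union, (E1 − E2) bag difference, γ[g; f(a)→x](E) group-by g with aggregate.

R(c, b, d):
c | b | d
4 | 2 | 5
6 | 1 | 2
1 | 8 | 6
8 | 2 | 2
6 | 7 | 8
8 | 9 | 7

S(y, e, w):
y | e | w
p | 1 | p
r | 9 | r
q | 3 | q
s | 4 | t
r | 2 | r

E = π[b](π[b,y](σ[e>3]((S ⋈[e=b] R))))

σ filters on e, owned by the left side.
E' = π[b](π[b,y]((σ[e>3](S) ⋈[e=b] R)))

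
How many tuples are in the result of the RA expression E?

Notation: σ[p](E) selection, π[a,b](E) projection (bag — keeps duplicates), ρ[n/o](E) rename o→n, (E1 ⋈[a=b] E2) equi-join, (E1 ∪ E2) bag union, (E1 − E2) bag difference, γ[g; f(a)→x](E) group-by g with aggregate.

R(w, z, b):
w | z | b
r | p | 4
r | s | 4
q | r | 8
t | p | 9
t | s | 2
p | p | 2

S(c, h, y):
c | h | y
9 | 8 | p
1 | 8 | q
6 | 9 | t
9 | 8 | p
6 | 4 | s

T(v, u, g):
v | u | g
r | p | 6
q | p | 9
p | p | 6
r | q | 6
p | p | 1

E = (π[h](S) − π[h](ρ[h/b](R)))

Row counts bottom-up:
  S → 5
  π[h](S) → 5
  R → 6
  ρ[h/b](R) → 6
  π[h](ρ[h/b](R)) → 6
  (π[h](S) − π[h](ρ[h/b](R))) → 2

|E| = 2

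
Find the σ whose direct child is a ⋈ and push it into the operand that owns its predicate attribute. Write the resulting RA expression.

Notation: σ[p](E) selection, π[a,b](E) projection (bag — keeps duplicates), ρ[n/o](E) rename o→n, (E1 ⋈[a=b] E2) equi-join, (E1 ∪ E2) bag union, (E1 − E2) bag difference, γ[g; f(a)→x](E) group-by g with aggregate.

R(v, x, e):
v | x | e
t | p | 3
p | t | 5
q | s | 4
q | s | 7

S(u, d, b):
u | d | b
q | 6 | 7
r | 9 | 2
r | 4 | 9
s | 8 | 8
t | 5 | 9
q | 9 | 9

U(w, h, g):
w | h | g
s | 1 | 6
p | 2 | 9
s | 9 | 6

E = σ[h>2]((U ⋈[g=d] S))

σ filters on h, owned by the left side.
E' = (σ[h>2](U) ⋈[g=d] S)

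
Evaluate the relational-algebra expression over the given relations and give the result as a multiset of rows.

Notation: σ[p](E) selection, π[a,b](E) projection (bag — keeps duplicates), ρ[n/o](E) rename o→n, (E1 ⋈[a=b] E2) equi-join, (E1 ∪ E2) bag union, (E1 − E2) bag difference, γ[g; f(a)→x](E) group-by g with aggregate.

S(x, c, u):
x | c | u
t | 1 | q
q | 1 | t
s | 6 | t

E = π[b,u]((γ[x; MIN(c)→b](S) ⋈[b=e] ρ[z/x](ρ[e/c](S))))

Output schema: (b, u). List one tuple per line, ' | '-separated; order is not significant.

Subexpression sizes:
  S → 3
  γ[x; MIN(c)→b](S) → 3
  S → 3
  ρ[e/c](S) → 3
  ρ[z/x](ρ[e/c](S)) → 3
  (γ[x; MIN(c)→b](S) ⋈[b=e] ρ[z/x](ρ[e/c](S))) → 5
  π[b,u]((γ[x; MIN(c)→b](S) ⋈[b=e] ρ[z/x](ρ[e/c](S)))) → 5

== RESULT ==
b | u
1 | q
1 | q
1 | t
1 | t
6 | t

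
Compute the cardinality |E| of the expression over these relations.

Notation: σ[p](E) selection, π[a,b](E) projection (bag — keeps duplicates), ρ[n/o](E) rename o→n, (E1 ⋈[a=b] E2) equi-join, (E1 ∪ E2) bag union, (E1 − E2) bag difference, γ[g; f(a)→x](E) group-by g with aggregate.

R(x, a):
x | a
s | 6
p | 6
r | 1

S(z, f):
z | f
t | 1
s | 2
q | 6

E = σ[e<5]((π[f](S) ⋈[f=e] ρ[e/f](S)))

Stepwise |·|:
  S → 3
  π[f](S) → 3
  S → 3
  ρ[e/f](S) → 3
  (π[f](S) ⋈[f=e] ρ[e/f](S)) → 3
  σ[e<5]((π[f](S) ⋈[f=e] ρ[e/f](S))) → 2

|E| = 2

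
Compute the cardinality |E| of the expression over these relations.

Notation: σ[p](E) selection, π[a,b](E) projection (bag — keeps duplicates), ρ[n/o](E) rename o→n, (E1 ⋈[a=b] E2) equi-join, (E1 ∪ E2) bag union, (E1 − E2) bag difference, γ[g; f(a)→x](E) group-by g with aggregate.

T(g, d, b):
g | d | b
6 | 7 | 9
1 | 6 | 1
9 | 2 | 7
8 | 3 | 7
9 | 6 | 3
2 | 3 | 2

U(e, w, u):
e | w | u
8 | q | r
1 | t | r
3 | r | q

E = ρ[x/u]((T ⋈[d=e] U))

Row counts bottom-up:
  T → 6
  U → 3
  (T ⋈[d=e] U) → 2
  ρ[x/u]((T ⋈[d=e] U)) → 2

|E| = 2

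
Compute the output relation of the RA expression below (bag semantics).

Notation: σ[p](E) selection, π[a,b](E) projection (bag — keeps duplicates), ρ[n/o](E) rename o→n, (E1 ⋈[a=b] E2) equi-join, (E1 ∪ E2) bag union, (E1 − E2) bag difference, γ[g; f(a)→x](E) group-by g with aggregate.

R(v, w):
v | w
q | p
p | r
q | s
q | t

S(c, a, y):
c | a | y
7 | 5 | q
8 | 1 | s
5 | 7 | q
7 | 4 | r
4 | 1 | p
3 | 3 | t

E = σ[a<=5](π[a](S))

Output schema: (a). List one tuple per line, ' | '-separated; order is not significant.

Per-node cardinality:
  S → 6
  π[a](S) → 6
  σ[a<=5](π[a](S)) → 5

== RESULT ==
a
1
1
3
4
5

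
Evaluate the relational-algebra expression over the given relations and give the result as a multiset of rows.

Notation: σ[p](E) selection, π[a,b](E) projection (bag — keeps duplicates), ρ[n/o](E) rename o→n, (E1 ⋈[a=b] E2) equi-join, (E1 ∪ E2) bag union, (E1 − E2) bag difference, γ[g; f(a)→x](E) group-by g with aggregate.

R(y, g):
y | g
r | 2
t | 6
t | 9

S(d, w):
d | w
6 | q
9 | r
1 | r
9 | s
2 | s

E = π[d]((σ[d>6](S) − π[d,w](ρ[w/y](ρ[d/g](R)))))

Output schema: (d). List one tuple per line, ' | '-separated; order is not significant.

Stepwise |·|:
  S → 5
  σ[d>6](S) → 2
  R → 3
  ρ[d/g](R) → 3
  ρ[w/y](ρ[d/g](R)) → 3
  π[d,w](ρ[w/y](ρ[d/g](R))) → 3
  (σ[d>6](S) − π[d,w](ρ[w/y](ρ[d/g](R)))) → 2
  π[d]((σ[d>6](S) − π[d,w](ρ[w/y](ρ[d/g](R))))) → 2

== RESULT ==
d
9
9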